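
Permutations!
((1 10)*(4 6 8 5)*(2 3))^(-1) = ((1 10)(2 3)(4 6 8 5))^(-1) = (1 10)(2 3)(4 5 8 6)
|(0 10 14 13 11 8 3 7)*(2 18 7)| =10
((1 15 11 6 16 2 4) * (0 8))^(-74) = ((0 8)(1 15 11 6 16 2 4))^(-74) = (1 6 4 11 2 15 16)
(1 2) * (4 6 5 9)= (1 2)(4 6 5 9)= [0, 2, 1, 3, 6, 9, 5, 7, 8, 4]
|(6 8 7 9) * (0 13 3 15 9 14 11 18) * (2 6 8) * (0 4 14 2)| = |(0 13 3 15 9 8 7 2 6)(4 14 11 18)| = 36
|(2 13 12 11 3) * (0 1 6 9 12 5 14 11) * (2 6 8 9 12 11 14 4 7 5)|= |(14)(0 1 8 9 11 3 6 12)(2 13)(4 7 5)|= 24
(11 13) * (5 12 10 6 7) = (5 12 10 6 7)(11 13) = [0, 1, 2, 3, 4, 12, 7, 5, 8, 9, 6, 13, 10, 11]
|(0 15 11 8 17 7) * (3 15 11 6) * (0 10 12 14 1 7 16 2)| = |(0 11 8 17 16 2)(1 7 10 12 14)(3 15 6)| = 30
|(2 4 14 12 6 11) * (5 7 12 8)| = |(2 4 14 8 5 7 12 6 11)| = 9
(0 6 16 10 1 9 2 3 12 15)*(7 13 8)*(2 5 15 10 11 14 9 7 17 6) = (0 2 3 12 10 1 7 13 8 17 6 16 11 14 9 5 15) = [2, 7, 3, 12, 4, 15, 16, 13, 17, 5, 1, 14, 10, 8, 9, 0, 11, 6]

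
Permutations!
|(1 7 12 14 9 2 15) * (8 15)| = 8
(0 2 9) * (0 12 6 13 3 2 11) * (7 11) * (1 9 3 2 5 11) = (0 7 1 9 12 6 13 2 3 5 11) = [7, 9, 3, 5, 4, 11, 13, 1, 8, 12, 10, 0, 6, 2]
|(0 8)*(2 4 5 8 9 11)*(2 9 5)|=6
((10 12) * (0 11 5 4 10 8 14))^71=((0 11 5 4 10 12 8 14))^71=(0 14 8 12 10 4 5 11)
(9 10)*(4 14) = (4 14)(9 10) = [0, 1, 2, 3, 14, 5, 6, 7, 8, 10, 9, 11, 12, 13, 4]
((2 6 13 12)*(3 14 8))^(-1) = ((2 6 13 12)(3 14 8))^(-1) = (2 12 13 6)(3 8 14)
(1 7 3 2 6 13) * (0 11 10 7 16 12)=(0 11 10 7 3 2 6 13 1 16 12)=[11, 16, 6, 2, 4, 5, 13, 3, 8, 9, 7, 10, 0, 1, 14, 15, 12]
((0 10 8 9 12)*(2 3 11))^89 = ((0 10 8 9 12)(2 3 11))^89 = (0 12 9 8 10)(2 11 3)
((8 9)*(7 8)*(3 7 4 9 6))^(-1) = ((3 7 8 6)(4 9))^(-1) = (3 6 8 7)(4 9)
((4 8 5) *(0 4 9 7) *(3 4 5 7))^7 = (9)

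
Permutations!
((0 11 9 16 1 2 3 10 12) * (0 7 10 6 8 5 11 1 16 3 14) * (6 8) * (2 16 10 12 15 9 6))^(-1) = (0 14 2 6 11 5 8 3 9 15 10 16 1)(7 12)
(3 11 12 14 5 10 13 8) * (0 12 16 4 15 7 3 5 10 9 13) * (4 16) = (16)(0 12 14 10)(3 11 4 15 7)(5 9 13 8) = [12, 1, 2, 11, 15, 9, 6, 3, 5, 13, 0, 4, 14, 8, 10, 7, 16]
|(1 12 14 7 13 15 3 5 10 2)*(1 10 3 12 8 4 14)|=8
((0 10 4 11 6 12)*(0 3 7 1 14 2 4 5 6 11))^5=(0 3 4 12 2 6 14 5 1 10 7)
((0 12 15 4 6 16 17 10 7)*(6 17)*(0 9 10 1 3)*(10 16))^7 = ((0 12 15 4 17 1 3)(6 10 7 9 16))^7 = (17)(6 7 16 10 9)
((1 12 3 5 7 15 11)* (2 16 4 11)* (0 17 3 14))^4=((0 17 3 5 7 15 2 16 4 11 1 12 14))^4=(0 7 4 14 5 16 12 3 2 1 17 15 11)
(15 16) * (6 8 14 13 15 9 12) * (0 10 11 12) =(0 10 11 12 6 8 14 13 15 16 9) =[10, 1, 2, 3, 4, 5, 8, 7, 14, 0, 11, 12, 6, 15, 13, 16, 9]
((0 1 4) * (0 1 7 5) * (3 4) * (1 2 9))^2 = (0 5 7)(1 4 9 3 2)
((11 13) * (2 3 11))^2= (2 11)(3 13)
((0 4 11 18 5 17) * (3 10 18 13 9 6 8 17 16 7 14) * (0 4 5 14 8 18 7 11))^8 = (0 14 5 3 16 10 11 7 13 8 9 17 6 4 18)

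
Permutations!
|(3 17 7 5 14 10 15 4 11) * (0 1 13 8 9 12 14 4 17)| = |(0 1 13 8 9 12 14 10 15 17 7 5 4 11 3)| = 15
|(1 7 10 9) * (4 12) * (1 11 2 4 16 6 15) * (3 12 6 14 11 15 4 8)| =|(1 7 10 9 15)(2 8 3 12 16 14 11)(4 6)| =70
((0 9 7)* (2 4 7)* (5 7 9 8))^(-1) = (0 7 5 8)(2 9 4)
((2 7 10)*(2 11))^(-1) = (2 11 10 7)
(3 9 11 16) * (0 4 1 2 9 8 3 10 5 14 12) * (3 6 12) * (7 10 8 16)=[4, 2, 9, 16, 1, 14, 12, 10, 6, 11, 5, 7, 0, 13, 3, 15, 8]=(0 4 1 2 9 11 7 10 5 14 3 16 8 6 12)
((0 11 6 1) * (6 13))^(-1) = (0 1 6 13 11)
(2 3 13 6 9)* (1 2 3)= (1 2)(3 13 6 9)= [0, 2, 1, 13, 4, 5, 9, 7, 8, 3, 10, 11, 12, 6]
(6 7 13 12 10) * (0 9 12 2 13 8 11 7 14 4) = (0 9 12 10 6 14 4)(2 13)(7 8 11) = [9, 1, 13, 3, 0, 5, 14, 8, 11, 12, 6, 7, 10, 2, 4]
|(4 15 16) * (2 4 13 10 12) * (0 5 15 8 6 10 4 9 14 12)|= 36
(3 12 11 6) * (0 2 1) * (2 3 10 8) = (0 3 12 11 6 10 8 2 1) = [3, 0, 1, 12, 4, 5, 10, 7, 2, 9, 8, 6, 11]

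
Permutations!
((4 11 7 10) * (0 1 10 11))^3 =((0 1 10 4)(7 11))^3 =(0 4 10 1)(7 11)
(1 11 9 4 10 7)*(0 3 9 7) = (0 3 9 4 10)(1 11 7) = [3, 11, 2, 9, 10, 5, 6, 1, 8, 4, 0, 7]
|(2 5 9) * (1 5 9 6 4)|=|(1 5 6 4)(2 9)|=4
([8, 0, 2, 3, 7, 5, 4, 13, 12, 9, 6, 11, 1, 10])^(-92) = (4 10 7 6 13)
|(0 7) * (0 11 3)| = |(0 7 11 3)| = 4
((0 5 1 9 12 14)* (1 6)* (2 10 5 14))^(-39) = ((0 14)(1 9 12 2 10 5 6))^(-39) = (0 14)(1 2 6 12 5 9 10)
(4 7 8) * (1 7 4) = (1 7 8) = [0, 7, 2, 3, 4, 5, 6, 8, 1]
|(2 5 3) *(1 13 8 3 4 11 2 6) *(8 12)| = 12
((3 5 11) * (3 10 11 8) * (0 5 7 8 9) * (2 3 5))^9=((0 2 3 7 8 5 9)(10 11))^9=(0 3 8 9 2 7 5)(10 11)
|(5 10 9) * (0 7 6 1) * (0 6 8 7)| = |(1 6)(5 10 9)(7 8)| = 6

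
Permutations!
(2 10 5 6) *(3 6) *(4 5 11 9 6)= (2 10 11 9 6)(3 4 5)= [0, 1, 10, 4, 5, 3, 2, 7, 8, 6, 11, 9]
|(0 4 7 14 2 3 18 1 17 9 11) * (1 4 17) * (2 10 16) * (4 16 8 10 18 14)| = |(0 17 9 11)(2 3 14 18 16)(4 7)(8 10)| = 20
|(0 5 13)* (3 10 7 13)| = 6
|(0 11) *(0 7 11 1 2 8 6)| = 10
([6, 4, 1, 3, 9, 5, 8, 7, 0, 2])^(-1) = (0 8 6)(1 2 9 4)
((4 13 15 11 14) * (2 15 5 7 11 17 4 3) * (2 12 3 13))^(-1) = (2 4 17 15)(3 12)(5 13 14 11 7)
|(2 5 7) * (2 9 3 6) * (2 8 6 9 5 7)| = |(2 7 5)(3 9)(6 8)| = 6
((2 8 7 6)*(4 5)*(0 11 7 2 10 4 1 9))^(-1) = (0 9 1 5 4 10 6 7 11)(2 8)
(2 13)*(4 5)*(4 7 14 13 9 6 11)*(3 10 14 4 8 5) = (2 9 6 11 8 5 7 4 3 10 14 13) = [0, 1, 9, 10, 3, 7, 11, 4, 5, 6, 14, 8, 12, 2, 13]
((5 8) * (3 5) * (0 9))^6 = (9)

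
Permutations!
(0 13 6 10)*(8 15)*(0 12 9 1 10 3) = (0 13 6 3)(1 10 12 9)(8 15) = [13, 10, 2, 0, 4, 5, 3, 7, 15, 1, 12, 11, 9, 6, 14, 8]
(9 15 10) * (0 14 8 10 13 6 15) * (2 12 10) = (0 14 8 2 12 10 9)(6 15 13) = [14, 1, 12, 3, 4, 5, 15, 7, 2, 0, 9, 11, 10, 6, 8, 13]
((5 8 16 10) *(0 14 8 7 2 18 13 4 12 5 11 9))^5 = (0 11 16 14 9 10 8)(2 5 4 18 7 12 13)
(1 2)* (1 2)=(2)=[0, 1, 2]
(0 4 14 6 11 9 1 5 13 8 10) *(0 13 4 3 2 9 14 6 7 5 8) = (0 3 2 9 1 8 10 13)(4 6 11 14 7 5) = [3, 8, 9, 2, 6, 4, 11, 5, 10, 1, 13, 14, 12, 0, 7]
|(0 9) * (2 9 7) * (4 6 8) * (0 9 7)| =|(9)(2 7)(4 6 8)| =6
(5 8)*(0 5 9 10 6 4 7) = (0 5 8 9 10 6 4 7) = [5, 1, 2, 3, 7, 8, 4, 0, 9, 10, 6]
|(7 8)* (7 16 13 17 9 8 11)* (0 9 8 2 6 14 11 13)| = 11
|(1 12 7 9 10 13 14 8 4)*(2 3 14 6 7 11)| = 40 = |(1 12 11 2 3 14 8 4)(6 7 9 10 13)|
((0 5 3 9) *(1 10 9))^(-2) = (0 10 3)(1 5 9)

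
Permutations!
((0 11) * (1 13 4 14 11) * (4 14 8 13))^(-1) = (0 11 14 13 8 4 1)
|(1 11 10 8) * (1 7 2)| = 6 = |(1 11 10 8 7 2)|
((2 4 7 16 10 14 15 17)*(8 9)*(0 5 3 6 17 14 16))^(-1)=(0 7 4 2 17 6 3 5)(8 9)(10 16)(14 15)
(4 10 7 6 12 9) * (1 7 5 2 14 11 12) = (1 7 6)(2 14 11 12 9 4 10 5) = [0, 7, 14, 3, 10, 2, 1, 6, 8, 4, 5, 12, 9, 13, 11]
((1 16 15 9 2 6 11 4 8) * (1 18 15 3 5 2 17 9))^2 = (1 3 2 11 8 15 16 5 6 4 18)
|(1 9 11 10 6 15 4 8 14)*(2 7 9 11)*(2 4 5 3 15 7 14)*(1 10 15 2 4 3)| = 28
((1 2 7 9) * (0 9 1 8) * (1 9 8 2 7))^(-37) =(0 8)(1 2 9 7)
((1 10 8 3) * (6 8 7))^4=(1 8 7)(3 6 10)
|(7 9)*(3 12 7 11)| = 5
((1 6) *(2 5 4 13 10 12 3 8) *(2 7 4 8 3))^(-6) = ((1 6)(2 5 8 7 4 13 10 12))^(-6) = (2 8 4 10)(5 7 13 12)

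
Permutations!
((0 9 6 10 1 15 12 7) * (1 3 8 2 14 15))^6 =(0 2 9 14 6 15 10 12 3 7 8)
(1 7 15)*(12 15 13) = (1 7 13 12 15) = [0, 7, 2, 3, 4, 5, 6, 13, 8, 9, 10, 11, 15, 12, 14, 1]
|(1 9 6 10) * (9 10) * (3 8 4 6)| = |(1 10)(3 8 4 6 9)| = 10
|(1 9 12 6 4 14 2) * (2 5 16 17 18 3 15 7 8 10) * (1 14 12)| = 66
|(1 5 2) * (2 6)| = |(1 5 6 2)| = 4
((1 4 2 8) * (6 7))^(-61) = (1 8 2 4)(6 7)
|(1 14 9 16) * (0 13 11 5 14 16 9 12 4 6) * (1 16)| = 8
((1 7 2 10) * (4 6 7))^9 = ((1 4 6 7 2 10))^9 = (1 7)(2 4)(6 10)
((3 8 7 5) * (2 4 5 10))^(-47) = (2 5 8 10 4 3 7)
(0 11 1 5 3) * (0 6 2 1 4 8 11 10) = [10, 5, 1, 6, 8, 3, 2, 7, 11, 9, 0, 4] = (0 10)(1 5 3 6 2)(4 8 11)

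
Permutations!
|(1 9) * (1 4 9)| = |(4 9)| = 2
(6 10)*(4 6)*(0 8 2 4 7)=(0 8 2 4 6 10 7)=[8, 1, 4, 3, 6, 5, 10, 0, 2, 9, 7]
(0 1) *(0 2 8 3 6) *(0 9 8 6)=(0 1 2 6 9 8 3)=[1, 2, 6, 0, 4, 5, 9, 7, 3, 8]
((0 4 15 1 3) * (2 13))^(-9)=((0 4 15 1 3)(2 13))^(-9)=(0 4 15 1 3)(2 13)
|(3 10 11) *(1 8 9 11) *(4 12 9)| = |(1 8 4 12 9 11 3 10)| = 8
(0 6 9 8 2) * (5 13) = (0 6 9 8 2)(5 13) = [6, 1, 0, 3, 4, 13, 9, 7, 2, 8, 10, 11, 12, 5]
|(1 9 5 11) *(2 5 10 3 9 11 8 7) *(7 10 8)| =12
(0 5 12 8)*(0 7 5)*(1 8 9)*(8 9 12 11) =(12)(1 9)(5 11 8 7) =[0, 9, 2, 3, 4, 11, 6, 5, 7, 1, 10, 8, 12]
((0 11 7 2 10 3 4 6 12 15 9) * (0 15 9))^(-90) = ((0 11 7 2 10 3 4 6 12 9 15))^(-90) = (0 9 6 3 2 11 15 12 4 10 7)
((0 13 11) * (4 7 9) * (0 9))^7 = ((0 13 11 9 4 7))^7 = (0 13 11 9 4 7)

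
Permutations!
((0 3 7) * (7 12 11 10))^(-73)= (0 7 10 11 12 3)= ((0 3 12 11 10 7))^(-73)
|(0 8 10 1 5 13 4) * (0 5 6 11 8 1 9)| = |(0 1 6 11 8 10 9)(4 5 13)| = 21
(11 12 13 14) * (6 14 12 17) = (6 14 11 17)(12 13) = [0, 1, 2, 3, 4, 5, 14, 7, 8, 9, 10, 17, 13, 12, 11, 15, 16, 6]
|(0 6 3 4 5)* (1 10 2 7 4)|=|(0 6 3 1 10 2 7 4 5)|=9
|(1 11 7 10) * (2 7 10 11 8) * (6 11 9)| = |(1 8 2 7 9 6 11 10)| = 8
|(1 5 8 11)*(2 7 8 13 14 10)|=9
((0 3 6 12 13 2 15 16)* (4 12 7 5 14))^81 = ((0 3 6 7 5 14 4 12 13 2 15 16))^81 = (0 2 4 7)(3 15 12 5)(6 16 13 14)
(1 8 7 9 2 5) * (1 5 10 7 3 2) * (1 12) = [0, 8, 10, 2, 4, 5, 6, 9, 3, 12, 7, 11, 1] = (1 8 3 2 10 7 9 12)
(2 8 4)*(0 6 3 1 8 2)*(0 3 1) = (0 6 1 8 4 3) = [6, 8, 2, 0, 3, 5, 1, 7, 4]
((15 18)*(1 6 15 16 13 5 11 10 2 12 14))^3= (1 18 5 2)(6 16 11 12)(10 14 15 13)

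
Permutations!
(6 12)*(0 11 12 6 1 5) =(0 11 12 1 5) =[11, 5, 2, 3, 4, 0, 6, 7, 8, 9, 10, 12, 1]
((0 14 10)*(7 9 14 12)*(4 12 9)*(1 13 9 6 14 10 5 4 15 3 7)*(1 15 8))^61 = ((0 6 14 5 4 12 15 3 7 8 1 13 9 10))^61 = (0 12 1 6 15 13 14 3 9 5 7 10 4 8)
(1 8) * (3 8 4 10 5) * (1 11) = (1 4 10 5 3 8 11) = [0, 4, 2, 8, 10, 3, 6, 7, 11, 9, 5, 1]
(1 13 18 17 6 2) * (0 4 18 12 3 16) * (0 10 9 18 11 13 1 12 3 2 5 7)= (0 4 11 13 3 16 10 9 18 17 6 5 7)(2 12)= [4, 1, 12, 16, 11, 7, 5, 0, 8, 18, 9, 13, 2, 3, 14, 15, 10, 6, 17]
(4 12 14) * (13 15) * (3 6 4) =[0, 1, 2, 6, 12, 5, 4, 7, 8, 9, 10, 11, 14, 15, 3, 13] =(3 6 4 12 14)(13 15)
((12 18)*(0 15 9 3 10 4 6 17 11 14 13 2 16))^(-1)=(0 16 2 13 14 11 17 6 4 10 3 9 15)(12 18)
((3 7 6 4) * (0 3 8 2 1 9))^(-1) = ((0 3 7 6 4 8 2 1 9))^(-1) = (0 9 1 2 8 4 6 7 3)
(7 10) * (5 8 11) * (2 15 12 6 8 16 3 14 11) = (2 15 12 6 8)(3 14 11 5 16)(7 10) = [0, 1, 15, 14, 4, 16, 8, 10, 2, 9, 7, 5, 6, 13, 11, 12, 3]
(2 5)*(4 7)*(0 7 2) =(0 7 4 2 5) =[7, 1, 5, 3, 2, 0, 6, 4]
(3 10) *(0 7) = (0 7)(3 10) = [7, 1, 2, 10, 4, 5, 6, 0, 8, 9, 3]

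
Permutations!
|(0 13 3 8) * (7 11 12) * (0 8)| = 3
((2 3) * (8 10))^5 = ((2 3)(8 10))^5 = (2 3)(8 10)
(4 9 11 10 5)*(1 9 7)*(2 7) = (1 9 11 10 5 4 2 7) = [0, 9, 7, 3, 2, 4, 6, 1, 8, 11, 5, 10]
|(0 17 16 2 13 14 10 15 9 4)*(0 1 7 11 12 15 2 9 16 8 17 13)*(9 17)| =10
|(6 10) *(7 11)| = 2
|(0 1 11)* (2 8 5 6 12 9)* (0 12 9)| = 20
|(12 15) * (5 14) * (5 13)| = 6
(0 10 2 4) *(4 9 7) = (0 10 2 9 7 4) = [10, 1, 9, 3, 0, 5, 6, 4, 8, 7, 2]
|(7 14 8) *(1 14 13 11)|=6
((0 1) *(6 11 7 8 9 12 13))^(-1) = ((0 1)(6 11 7 8 9 12 13))^(-1) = (0 1)(6 13 12 9 8 7 11)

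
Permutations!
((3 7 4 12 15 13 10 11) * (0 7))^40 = (0 15 3 12 11 4 10 7 13)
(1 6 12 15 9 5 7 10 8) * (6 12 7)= (1 12 15 9 5 6 7 10 8)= [0, 12, 2, 3, 4, 6, 7, 10, 1, 5, 8, 11, 15, 13, 14, 9]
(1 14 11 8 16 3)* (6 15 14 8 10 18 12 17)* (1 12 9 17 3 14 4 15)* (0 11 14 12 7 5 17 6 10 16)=[11, 8, 2, 7, 15, 17, 1, 5, 0, 6, 18, 16, 3, 13, 14, 4, 12, 10, 9]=(0 11 16 12 3 7 5 17 10 18 9 6 1 8)(4 15)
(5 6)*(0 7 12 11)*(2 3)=(0 7 12 11)(2 3)(5 6)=[7, 1, 3, 2, 4, 6, 5, 12, 8, 9, 10, 0, 11]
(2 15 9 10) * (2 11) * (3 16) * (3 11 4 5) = (2 15 9 10 4 5 3 16 11) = [0, 1, 15, 16, 5, 3, 6, 7, 8, 10, 4, 2, 12, 13, 14, 9, 11]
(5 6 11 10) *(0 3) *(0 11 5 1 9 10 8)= (0 3 11 8)(1 9 10)(5 6)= [3, 9, 2, 11, 4, 6, 5, 7, 0, 10, 1, 8]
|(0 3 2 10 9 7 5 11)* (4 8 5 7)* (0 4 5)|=9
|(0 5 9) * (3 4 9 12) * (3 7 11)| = 8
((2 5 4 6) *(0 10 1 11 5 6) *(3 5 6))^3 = ((0 10 1 11 6 2 3 5 4))^3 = (0 11 3)(1 2 4)(5 10 6)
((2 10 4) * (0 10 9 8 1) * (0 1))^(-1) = (0 8 9 2 4 10)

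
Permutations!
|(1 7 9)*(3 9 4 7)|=6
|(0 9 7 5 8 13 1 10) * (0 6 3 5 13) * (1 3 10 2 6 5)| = 11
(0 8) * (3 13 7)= (0 8)(3 13 7)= [8, 1, 2, 13, 4, 5, 6, 3, 0, 9, 10, 11, 12, 7]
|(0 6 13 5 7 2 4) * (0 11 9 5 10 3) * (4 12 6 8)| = |(0 8 4 11 9 5 7 2 12 6 13 10 3)| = 13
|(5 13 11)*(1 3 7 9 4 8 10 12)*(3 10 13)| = 24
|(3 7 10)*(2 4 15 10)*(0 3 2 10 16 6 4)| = 20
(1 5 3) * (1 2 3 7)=(1 5 7)(2 3)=[0, 5, 3, 2, 4, 7, 6, 1]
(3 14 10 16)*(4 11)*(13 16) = (3 14 10 13 16)(4 11) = [0, 1, 2, 14, 11, 5, 6, 7, 8, 9, 13, 4, 12, 16, 10, 15, 3]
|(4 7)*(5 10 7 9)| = |(4 9 5 10 7)| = 5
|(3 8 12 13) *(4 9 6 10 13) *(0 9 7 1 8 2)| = |(0 9 6 10 13 3 2)(1 8 12 4 7)| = 35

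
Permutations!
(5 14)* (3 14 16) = (3 14 5 16) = [0, 1, 2, 14, 4, 16, 6, 7, 8, 9, 10, 11, 12, 13, 5, 15, 3]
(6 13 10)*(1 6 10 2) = (1 6 13 2) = [0, 6, 1, 3, 4, 5, 13, 7, 8, 9, 10, 11, 12, 2]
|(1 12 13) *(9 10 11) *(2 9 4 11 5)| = |(1 12 13)(2 9 10 5)(4 11)| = 12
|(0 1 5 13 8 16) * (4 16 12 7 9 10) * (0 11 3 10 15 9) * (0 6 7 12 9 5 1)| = |(3 10 4 16 11)(5 13 8 9 15)(6 7)| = 10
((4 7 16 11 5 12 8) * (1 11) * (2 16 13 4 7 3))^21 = ((1 11 5 12 8 7 13 4 3 2 16))^21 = (1 16 2 3 4 13 7 8 12 5 11)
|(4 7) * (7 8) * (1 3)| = 6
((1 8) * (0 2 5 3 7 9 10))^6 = (0 10 9 7 3 5 2) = ((0 2 5 3 7 9 10)(1 8))^6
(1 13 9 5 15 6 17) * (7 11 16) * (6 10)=(1 13 9 5 15 10 6 17)(7 11 16)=[0, 13, 2, 3, 4, 15, 17, 11, 8, 5, 6, 16, 12, 9, 14, 10, 7, 1]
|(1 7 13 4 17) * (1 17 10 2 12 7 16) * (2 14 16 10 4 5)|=|(17)(1 10 14 16)(2 12 7 13 5)|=20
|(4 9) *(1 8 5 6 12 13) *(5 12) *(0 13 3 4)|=8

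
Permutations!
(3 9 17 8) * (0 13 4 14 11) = (0 13 4 14 11)(3 9 17 8) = [13, 1, 2, 9, 14, 5, 6, 7, 3, 17, 10, 0, 12, 4, 11, 15, 16, 8]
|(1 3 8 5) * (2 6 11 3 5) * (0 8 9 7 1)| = 10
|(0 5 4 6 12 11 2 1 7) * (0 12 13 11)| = 10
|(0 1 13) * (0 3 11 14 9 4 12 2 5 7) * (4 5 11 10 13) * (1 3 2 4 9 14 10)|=12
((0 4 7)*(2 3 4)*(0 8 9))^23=(0 3 7 9 2 4 8)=((0 2 3 4 7 8 9))^23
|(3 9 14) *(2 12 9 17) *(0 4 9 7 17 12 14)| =6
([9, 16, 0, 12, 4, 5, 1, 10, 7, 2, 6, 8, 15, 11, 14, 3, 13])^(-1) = (0 2 9)(1 6 10 7 8 11 13 16)(3 15 12)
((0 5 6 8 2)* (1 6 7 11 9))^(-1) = (0 2 8 6 1 9 11 7 5)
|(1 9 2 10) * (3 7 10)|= |(1 9 2 3 7 10)|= 6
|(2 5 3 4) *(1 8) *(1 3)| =6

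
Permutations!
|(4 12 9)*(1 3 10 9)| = |(1 3 10 9 4 12)| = 6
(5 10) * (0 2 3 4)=(0 2 3 4)(5 10)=[2, 1, 3, 4, 0, 10, 6, 7, 8, 9, 5]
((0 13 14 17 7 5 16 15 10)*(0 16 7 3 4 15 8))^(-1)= (0 8 16 10 15 4 3 17 14 13)(5 7)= ((0 13 14 17 3 4 15 10 16 8)(5 7))^(-1)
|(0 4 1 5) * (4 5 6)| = 6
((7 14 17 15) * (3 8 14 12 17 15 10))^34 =(3 14 7 17)(8 15 12 10) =((3 8 14 15 7 12 17 10))^34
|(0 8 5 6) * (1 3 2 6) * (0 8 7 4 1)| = 9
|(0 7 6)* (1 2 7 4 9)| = |(0 4 9 1 2 7 6)| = 7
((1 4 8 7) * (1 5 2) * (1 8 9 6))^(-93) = ((1 4 9 6)(2 8 7 5))^(-93) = (1 6 9 4)(2 5 7 8)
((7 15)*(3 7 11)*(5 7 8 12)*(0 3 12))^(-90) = (15)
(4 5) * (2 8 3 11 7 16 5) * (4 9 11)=(2 8 3 4)(5 9 11 7 16)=[0, 1, 8, 4, 2, 9, 6, 16, 3, 11, 10, 7, 12, 13, 14, 15, 5]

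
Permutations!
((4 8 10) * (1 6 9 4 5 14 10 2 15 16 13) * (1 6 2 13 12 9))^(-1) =(1 6 13 8 4 9 12 16 15 2)(5 10 14)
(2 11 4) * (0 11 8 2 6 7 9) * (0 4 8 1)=(0 11 8 2 1)(4 6 7 9)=[11, 0, 1, 3, 6, 5, 7, 9, 2, 4, 10, 8]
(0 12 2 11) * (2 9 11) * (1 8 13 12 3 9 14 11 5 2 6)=[3, 8, 6, 9, 4, 2, 1, 7, 13, 5, 10, 0, 14, 12, 11]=(0 3 9 5 2 6 1 8 13 12 14 11)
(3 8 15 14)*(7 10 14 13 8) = (3 7 10 14)(8 15 13) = [0, 1, 2, 7, 4, 5, 6, 10, 15, 9, 14, 11, 12, 8, 3, 13]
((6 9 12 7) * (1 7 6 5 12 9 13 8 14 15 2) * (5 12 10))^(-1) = (1 2 15 14 8 13 6 12 7)(5 10)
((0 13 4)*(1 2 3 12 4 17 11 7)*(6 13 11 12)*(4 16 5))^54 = ((0 11 7 1 2 3 6 13 17 12 16 5 4))^54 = (0 7 2 6 17 16 4 11 1 3 13 12 5)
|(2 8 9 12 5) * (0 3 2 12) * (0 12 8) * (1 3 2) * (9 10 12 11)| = |(0 2)(1 3)(5 8 10 12)(9 11)| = 4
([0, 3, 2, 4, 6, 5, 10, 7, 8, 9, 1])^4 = [0, 10, 2, 1, 3, 5, 4, 7, 8, 9, 6]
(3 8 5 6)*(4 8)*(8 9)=[0, 1, 2, 4, 9, 6, 3, 7, 5, 8]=(3 4 9 8 5 6)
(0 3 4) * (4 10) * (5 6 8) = (0 3 10 4)(5 6 8) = [3, 1, 2, 10, 0, 6, 8, 7, 5, 9, 4]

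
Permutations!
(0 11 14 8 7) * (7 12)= (0 11 14 8 12 7)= [11, 1, 2, 3, 4, 5, 6, 0, 12, 9, 10, 14, 7, 13, 8]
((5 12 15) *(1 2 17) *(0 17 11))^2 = (0 1 11 17 2)(5 15 12)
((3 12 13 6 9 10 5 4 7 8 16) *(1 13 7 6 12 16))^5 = ((1 13 12 7 8)(3 16)(4 6 9 10 5))^5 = (3 16)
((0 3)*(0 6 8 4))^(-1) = ((0 3 6 8 4))^(-1) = (0 4 8 6 3)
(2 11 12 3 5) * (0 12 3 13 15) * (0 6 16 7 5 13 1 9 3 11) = [12, 9, 0, 13, 4, 2, 16, 5, 8, 3, 10, 11, 1, 15, 14, 6, 7] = (0 12 1 9 3 13 15 6 16 7 5 2)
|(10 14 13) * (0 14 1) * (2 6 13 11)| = 8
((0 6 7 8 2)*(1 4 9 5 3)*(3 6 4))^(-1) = ((0 4 9 5 6 7 8 2)(1 3))^(-1) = (0 2 8 7 6 5 9 4)(1 3)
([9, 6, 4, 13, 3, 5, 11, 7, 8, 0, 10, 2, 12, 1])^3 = (0 9)(1 2 13 11 3 6 4)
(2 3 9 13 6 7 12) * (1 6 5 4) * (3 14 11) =(1 6 7 12 2 14 11 3 9 13 5 4) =[0, 6, 14, 9, 1, 4, 7, 12, 8, 13, 10, 3, 2, 5, 11]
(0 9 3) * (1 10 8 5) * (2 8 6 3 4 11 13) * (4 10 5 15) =[9, 5, 8, 0, 11, 1, 3, 7, 15, 10, 6, 13, 12, 2, 14, 4] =(0 9 10 6 3)(1 5)(2 8 15 4 11 13)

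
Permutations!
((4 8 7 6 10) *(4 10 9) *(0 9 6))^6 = ((10)(0 9 4 8 7))^6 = (10)(0 9 4 8 7)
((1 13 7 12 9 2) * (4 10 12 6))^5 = ((1 13 7 6 4 10 12 9 2))^5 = (1 10 13 12 7 9 6 2 4)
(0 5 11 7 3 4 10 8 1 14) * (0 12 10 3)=(0 5 11 7)(1 14 12 10 8)(3 4)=[5, 14, 2, 4, 3, 11, 6, 0, 1, 9, 8, 7, 10, 13, 12]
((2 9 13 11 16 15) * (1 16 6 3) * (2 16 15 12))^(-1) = ((1 15 16 12 2 9 13 11 6 3))^(-1) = (1 3 6 11 13 9 2 12 16 15)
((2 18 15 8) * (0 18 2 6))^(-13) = (0 15 6 18 8)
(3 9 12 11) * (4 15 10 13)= (3 9 12 11)(4 15 10 13)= [0, 1, 2, 9, 15, 5, 6, 7, 8, 12, 13, 3, 11, 4, 14, 10]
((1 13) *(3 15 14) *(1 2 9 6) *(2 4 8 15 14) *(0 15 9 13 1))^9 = ((0 15 2 13 4 8 9 6)(3 14))^9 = (0 15 2 13 4 8 9 6)(3 14)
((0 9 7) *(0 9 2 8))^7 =((0 2 8)(7 9))^7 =(0 2 8)(7 9)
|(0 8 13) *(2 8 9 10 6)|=|(0 9 10 6 2 8 13)|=7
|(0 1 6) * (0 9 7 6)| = 6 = |(0 1)(6 9 7)|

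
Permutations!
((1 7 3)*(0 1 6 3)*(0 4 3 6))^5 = ((0 1 7 4 3))^5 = (7)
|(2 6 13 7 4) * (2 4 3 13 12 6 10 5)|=|(2 10 5)(3 13 7)(6 12)|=6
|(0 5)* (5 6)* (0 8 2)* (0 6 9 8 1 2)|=12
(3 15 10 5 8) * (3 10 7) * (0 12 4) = [12, 1, 2, 15, 0, 8, 6, 3, 10, 9, 5, 11, 4, 13, 14, 7] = (0 12 4)(3 15 7)(5 8 10)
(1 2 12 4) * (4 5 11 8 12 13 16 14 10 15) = [0, 2, 13, 3, 1, 11, 6, 7, 12, 9, 15, 8, 5, 16, 10, 4, 14] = (1 2 13 16 14 10 15 4)(5 11 8 12)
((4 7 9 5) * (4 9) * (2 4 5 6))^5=((2 4 7 5 9 6))^5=(2 6 9 5 7 4)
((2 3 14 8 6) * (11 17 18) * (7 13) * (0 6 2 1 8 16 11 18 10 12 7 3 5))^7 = ((18)(0 6 1 8 2 5)(3 14 16 11 17 10 12 7 13))^7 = (18)(0 6 1 8 2 5)(3 7 10 11 14 13 12 17 16)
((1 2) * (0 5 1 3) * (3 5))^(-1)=((0 3)(1 2 5))^(-1)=(0 3)(1 5 2)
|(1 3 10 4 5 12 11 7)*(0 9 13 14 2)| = 40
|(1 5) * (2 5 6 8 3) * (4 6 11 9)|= 9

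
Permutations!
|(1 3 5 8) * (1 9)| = 5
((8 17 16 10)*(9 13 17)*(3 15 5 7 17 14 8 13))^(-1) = (3 9 8 14 13 10 16 17 7 5 15)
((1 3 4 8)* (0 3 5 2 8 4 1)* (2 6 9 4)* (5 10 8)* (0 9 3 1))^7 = (0 5 9 1 6 4 10 3 2 8)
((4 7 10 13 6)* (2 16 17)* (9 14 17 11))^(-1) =((2 16 11 9 14 17)(4 7 10 13 6))^(-1) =(2 17 14 9 11 16)(4 6 13 10 7)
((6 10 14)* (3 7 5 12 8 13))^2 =(3 5 8)(6 14 10)(7 12 13)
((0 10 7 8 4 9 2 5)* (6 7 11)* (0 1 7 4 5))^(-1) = ((0 10 11 6 4 9 2)(1 7 8 5))^(-1) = (0 2 9 4 6 11 10)(1 5 8 7)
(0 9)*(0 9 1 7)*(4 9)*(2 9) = (0 1 7)(2 9 4) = [1, 7, 9, 3, 2, 5, 6, 0, 8, 4]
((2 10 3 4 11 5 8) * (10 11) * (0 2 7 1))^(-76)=((0 2 11 5 8 7 1)(3 4 10))^(-76)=(0 2 11 5 8 7 1)(3 10 4)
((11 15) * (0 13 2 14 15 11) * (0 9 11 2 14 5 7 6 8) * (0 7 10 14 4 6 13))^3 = ((2 5 10 14 15 9 11)(4 6 8 7 13))^3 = (2 14 11 10 9 5 15)(4 7 6 13 8)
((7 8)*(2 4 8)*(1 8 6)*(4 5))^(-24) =(1 5 8 4 7 6 2)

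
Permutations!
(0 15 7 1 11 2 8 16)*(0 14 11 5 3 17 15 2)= (0 2 8 16 14 11)(1 5 3 17 15 7)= [2, 5, 8, 17, 4, 3, 6, 1, 16, 9, 10, 0, 12, 13, 11, 7, 14, 15]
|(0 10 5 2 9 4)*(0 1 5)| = 10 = |(0 10)(1 5 2 9 4)|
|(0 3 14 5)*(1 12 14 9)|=|(0 3 9 1 12 14 5)|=7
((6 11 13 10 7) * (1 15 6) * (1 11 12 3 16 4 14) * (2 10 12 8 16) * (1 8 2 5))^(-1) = ((1 15 6 2 10 7 11 13 12 3 5)(4 14 8 16))^(-1) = (1 5 3 12 13 11 7 10 2 6 15)(4 16 8 14)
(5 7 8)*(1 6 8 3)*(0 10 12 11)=(0 10 12 11)(1 6 8 5 7 3)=[10, 6, 2, 1, 4, 7, 8, 3, 5, 9, 12, 0, 11]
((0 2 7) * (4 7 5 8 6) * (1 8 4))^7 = (0 5 7 2 4)(1 8 6)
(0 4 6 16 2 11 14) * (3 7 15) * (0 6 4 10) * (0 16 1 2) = [10, 2, 11, 7, 4, 5, 1, 15, 8, 9, 16, 14, 12, 13, 6, 3, 0] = (0 10 16)(1 2 11 14 6)(3 7 15)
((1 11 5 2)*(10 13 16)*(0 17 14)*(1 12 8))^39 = (17)(1 2)(5 8)(11 12)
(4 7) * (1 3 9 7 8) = [0, 3, 2, 9, 8, 5, 6, 4, 1, 7] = (1 3 9 7 4 8)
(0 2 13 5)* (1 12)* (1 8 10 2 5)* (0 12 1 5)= (2 13 5 12 8 10)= [0, 1, 13, 3, 4, 12, 6, 7, 10, 9, 2, 11, 8, 5]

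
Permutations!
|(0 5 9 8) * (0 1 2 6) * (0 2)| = 10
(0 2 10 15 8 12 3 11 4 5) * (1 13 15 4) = [2, 13, 10, 11, 5, 0, 6, 7, 12, 9, 4, 1, 3, 15, 14, 8] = (0 2 10 4 5)(1 13 15 8 12 3 11)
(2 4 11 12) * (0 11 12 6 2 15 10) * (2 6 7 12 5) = [11, 1, 4, 3, 5, 2, 6, 12, 8, 9, 0, 7, 15, 13, 14, 10] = (0 11 7 12 15 10)(2 4 5)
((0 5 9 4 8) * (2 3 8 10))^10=(0 9 10 3)(2 8 5 4)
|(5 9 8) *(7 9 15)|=5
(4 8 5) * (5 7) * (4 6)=(4 8 7 5 6)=[0, 1, 2, 3, 8, 6, 4, 5, 7]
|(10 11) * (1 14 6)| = 6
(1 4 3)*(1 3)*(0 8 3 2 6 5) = (0 8 3 2 6 5)(1 4) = [8, 4, 6, 2, 1, 0, 5, 7, 3]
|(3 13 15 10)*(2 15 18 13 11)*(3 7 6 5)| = 8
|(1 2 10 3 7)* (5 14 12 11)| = 20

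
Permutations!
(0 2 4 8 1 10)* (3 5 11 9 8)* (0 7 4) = [2, 10, 0, 5, 3, 11, 6, 4, 1, 8, 7, 9] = (0 2)(1 10 7 4 3 5 11 9 8)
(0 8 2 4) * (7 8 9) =[9, 1, 4, 3, 0, 5, 6, 8, 2, 7] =(0 9 7 8 2 4)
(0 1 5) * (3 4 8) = (0 1 5)(3 4 8) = [1, 5, 2, 4, 8, 0, 6, 7, 3]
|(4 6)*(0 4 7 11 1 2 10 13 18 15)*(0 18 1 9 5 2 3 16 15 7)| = 12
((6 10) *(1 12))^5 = (1 12)(6 10)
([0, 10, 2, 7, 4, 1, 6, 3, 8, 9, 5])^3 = (10)(3 7)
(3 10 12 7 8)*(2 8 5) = (2 8 3 10 12 7 5) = [0, 1, 8, 10, 4, 2, 6, 5, 3, 9, 12, 11, 7]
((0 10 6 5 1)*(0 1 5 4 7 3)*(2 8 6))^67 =(0 8 7 10 6 3 2 4)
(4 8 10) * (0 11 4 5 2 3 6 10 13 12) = (0 11 4 8 13 12)(2 3 6 10 5) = [11, 1, 3, 6, 8, 2, 10, 7, 13, 9, 5, 4, 0, 12]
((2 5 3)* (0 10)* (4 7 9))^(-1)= ((0 10)(2 5 3)(4 7 9))^(-1)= (0 10)(2 3 5)(4 9 7)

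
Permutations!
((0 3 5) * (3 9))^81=(0 9 3 5)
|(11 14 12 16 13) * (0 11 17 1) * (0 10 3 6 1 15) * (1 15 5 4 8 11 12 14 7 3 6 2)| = 16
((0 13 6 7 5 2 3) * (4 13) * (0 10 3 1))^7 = (0 1 2 5 7 6 13 4)(3 10)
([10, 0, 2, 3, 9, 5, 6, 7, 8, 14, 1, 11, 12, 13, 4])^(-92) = [10, 0, 2, 3, 9, 5, 6, 7, 8, 14, 1, 11, 12, 13, 4]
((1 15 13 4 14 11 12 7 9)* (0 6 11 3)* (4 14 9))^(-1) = (0 3 14 13 15 1 9 4 7 12 11 6)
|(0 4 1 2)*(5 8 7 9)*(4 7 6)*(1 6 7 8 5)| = |(0 8 7 9 1 2)(4 6)| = 6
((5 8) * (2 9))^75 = (2 9)(5 8)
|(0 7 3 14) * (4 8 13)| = 12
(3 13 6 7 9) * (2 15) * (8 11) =(2 15)(3 13 6 7 9)(8 11) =[0, 1, 15, 13, 4, 5, 7, 9, 11, 3, 10, 8, 12, 6, 14, 2]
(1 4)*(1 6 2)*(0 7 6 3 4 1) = (0 7 6 2)(3 4) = [7, 1, 0, 4, 3, 5, 2, 6]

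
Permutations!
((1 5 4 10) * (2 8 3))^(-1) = (1 10 4 5)(2 3 8)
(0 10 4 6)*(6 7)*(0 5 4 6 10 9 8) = (0 9 8)(4 7 10 6 5) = [9, 1, 2, 3, 7, 4, 5, 10, 0, 8, 6]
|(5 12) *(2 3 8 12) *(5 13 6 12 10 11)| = |(2 3 8 10 11 5)(6 12 13)| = 6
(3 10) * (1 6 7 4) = (1 6 7 4)(3 10) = [0, 6, 2, 10, 1, 5, 7, 4, 8, 9, 3]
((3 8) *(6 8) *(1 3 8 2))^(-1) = (8)(1 2 6 3)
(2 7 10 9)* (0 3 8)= (0 3 8)(2 7 10 9)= [3, 1, 7, 8, 4, 5, 6, 10, 0, 2, 9]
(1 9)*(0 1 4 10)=(0 1 9 4 10)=[1, 9, 2, 3, 10, 5, 6, 7, 8, 4, 0]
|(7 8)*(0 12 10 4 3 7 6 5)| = |(0 12 10 4 3 7 8 6 5)| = 9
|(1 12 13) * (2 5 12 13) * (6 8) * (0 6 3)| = |(0 6 8 3)(1 13)(2 5 12)| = 12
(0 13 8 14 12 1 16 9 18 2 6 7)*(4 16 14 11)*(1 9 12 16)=[13, 14, 6, 3, 1, 5, 7, 0, 11, 18, 10, 4, 9, 8, 16, 15, 12, 17, 2]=(0 13 8 11 4 1 14 16 12 9 18 2 6 7)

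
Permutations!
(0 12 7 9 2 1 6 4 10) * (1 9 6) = [12, 1, 9, 3, 10, 5, 4, 6, 8, 2, 0, 11, 7] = (0 12 7 6 4 10)(2 9)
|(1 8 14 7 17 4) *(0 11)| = 6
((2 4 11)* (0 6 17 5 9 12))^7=(0 6 17 5 9 12)(2 4 11)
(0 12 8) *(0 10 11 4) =(0 12 8 10 11 4) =[12, 1, 2, 3, 0, 5, 6, 7, 10, 9, 11, 4, 8]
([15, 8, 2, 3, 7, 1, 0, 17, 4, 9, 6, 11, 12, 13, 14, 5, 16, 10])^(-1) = (0 6 10 17 7 4 8 1 5 15)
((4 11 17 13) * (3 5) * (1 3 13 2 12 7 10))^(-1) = ((1 3 5 13 4 11 17 2 12 7 10))^(-1) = (1 10 7 12 2 17 11 4 13 5 3)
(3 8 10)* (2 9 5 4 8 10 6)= (2 9 5 4 8 6)(3 10)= [0, 1, 9, 10, 8, 4, 2, 7, 6, 5, 3]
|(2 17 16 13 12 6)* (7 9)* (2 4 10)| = 8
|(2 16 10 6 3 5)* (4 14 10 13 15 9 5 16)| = 11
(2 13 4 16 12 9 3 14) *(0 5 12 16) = (16)(0 5 12 9 3 14 2 13 4) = [5, 1, 13, 14, 0, 12, 6, 7, 8, 3, 10, 11, 9, 4, 2, 15, 16]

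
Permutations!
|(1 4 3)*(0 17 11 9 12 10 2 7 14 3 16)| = 13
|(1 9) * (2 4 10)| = 6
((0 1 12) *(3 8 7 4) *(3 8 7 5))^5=(0 12 1)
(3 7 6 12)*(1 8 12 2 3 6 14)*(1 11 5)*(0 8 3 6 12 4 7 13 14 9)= (0 8 4 7 9)(1 3 13 14 11 5)(2 6)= [8, 3, 6, 13, 7, 1, 2, 9, 4, 0, 10, 5, 12, 14, 11]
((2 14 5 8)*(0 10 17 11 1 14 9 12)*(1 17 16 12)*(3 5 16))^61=((0 10 3 5 8 2 9 1 14 16 12)(11 17))^61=(0 9 10 1 3 14 5 16 8 12 2)(11 17)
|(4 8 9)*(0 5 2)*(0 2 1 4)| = |(0 5 1 4 8 9)| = 6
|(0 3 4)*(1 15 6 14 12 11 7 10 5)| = 9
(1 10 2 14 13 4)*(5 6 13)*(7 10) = (1 7 10 2 14 5 6 13 4) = [0, 7, 14, 3, 1, 6, 13, 10, 8, 9, 2, 11, 12, 4, 5]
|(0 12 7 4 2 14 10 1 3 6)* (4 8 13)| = 12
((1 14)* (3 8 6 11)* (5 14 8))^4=((1 8 6 11 3 5 14))^4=(1 3 8 5 6 14 11)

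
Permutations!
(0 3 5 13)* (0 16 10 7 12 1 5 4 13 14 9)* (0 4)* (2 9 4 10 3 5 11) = [5, 11, 9, 0, 13, 14, 6, 12, 8, 10, 7, 2, 1, 16, 4, 15, 3] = (0 5 14 4 13 16 3)(1 11 2 9 10 7 12)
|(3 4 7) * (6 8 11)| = 3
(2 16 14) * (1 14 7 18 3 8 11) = [0, 14, 16, 8, 4, 5, 6, 18, 11, 9, 10, 1, 12, 13, 2, 15, 7, 17, 3] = (1 14 2 16 7 18 3 8 11)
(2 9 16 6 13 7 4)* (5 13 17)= (2 9 16 6 17 5 13 7 4)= [0, 1, 9, 3, 2, 13, 17, 4, 8, 16, 10, 11, 12, 7, 14, 15, 6, 5]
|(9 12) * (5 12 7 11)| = |(5 12 9 7 11)| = 5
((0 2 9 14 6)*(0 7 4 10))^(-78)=(0 9 6 4)(2 14 7 10)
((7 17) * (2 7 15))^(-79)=((2 7 17 15))^(-79)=(2 7 17 15)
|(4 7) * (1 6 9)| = 6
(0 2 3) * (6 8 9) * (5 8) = (0 2 3)(5 8 9 6) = [2, 1, 3, 0, 4, 8, 5, 7, 9, 6]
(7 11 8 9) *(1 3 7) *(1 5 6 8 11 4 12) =(1 3 7 4 12)(5 6 8 9) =[0, 3, 2, 7, 12, 6, 8, 4, 9, 5, 10, 11, 1]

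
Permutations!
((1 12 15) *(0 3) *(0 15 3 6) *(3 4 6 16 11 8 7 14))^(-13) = (0 6 4 12 1 15 3 14 7 8 11 16)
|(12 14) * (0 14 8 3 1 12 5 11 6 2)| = 12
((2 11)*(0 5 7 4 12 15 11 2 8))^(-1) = (0 8 11 15 12 4 7 5)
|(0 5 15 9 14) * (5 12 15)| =|(0 12 15 9 14)| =5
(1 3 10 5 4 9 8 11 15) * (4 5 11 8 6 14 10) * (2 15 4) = (1 3 2 15)(4 9 6 14 10 11) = [0, 3, 15, 2, 9, 5, 14, 7, 8, 6, 11, 4, 12, 13, 10, 1]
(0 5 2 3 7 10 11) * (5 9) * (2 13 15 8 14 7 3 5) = (0 9 2 5 13 15 8 14 7 10 11) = [9, 1, 5, 3, 4, 13, 6, 10, 14, 2, 11, 0, 12, 15, 7, 8]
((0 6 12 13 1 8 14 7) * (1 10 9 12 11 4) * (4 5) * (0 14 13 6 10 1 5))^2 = (14)(0 9 6)(1 13 8)(10 12 11)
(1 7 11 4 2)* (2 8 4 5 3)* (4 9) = (1 7 11 5 3 2)(4 8 9) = [0, 7, 1, 2, 8, 3, 6, 11, 9, 4, 10, 5]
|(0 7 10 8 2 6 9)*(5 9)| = |(0 7 10 8 2 6 5 9)| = 8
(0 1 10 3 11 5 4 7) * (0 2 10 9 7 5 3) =(0 1 9 7 2 10)(3 11)(4 5) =[1, 9, 10, 11, 5, 4, 6, 2, 8, 7, 0, 3]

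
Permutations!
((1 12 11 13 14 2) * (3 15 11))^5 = (1 13 3 2 11 12 14 15)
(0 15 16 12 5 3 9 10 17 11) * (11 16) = (0 15 11)(3 9 10 17 16 12 5) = [15, 1, 2, 9, 4, 3, 6, 7, 8, 10, 17, 0, 5, 13, 14, 11, 12, 16]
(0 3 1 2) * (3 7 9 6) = (0 7 9 6 3 1 2) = [7, 2, 0, 1, 4, 5, 3, 9, 8, 6]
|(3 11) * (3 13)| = 3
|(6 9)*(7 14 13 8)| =|(6 9)(7 14 13 8)| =4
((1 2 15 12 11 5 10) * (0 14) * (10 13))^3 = (0 14)(1 12 13 2 11 10 15 5)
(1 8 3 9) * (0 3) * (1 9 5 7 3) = (9)(0 1 8)(3 5 7) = [1, 8, 2, 5, 4, 7, 6, 3, 0, 9]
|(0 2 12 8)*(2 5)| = 5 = |(0 5 2 12 8)|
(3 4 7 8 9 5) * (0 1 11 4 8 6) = (0 1 11 4 7 6)(3 8 9 5) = [1, 11, 2, 8, 7, 3, 0, 6, 9, 5, 10, 4]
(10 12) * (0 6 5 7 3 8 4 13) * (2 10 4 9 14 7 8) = (0 6 5 8 9 14 7 3 2 10 12 4 13) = [6, 1, 10, 2, 13, 8, 5, 3, 9, 14, 12, 11, 4, 0, 7]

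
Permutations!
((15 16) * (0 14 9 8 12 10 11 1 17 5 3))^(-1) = ((0 14 9 8 12 10 11 1 17 5 3)(15 16))^(-1) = (0 3 5 17 1 11 10 12 8 9 14)(15 16)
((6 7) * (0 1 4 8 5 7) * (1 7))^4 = ((0 7 6)(1 4 8 5))^4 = (8)(0 7 6)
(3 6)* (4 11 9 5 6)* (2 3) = [0, 1, 3, 4, 11, 6, 2, 7, 8, 5, 10, 9] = (2 3 4 11 9 5 6)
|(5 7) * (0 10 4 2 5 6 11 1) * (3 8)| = 18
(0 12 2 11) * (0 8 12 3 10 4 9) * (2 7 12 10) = (0 3 2 11 8 10 4 9)(7 12) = [3, 1, 11, 2, 9, 5, 6, 12, 10, 0, 4, 8, 7]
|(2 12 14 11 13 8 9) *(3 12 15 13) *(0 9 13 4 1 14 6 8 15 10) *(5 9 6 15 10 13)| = |(0 6 8 5 9 2 13 10)(1 14 11 3 12 15 4)| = 56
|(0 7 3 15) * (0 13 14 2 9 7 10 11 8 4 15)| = 12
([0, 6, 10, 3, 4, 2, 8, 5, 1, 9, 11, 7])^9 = [0, 1, 5, 3, 4, 7, 6, 11, 8, 9, 2, 10]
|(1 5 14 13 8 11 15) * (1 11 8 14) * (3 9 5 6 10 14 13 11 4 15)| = |(1 6 10 14 11 3 9 5)(4 15)| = 8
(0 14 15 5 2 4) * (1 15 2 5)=(0 14 2 4)(1 15)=[14, 15, 4, 3, 0, 5, 6, 7, 8, 9, 10, 11, 12, 13, 2, 1]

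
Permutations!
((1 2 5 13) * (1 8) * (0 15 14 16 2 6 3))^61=(0 13 15 8 14 1 16 6 2 3 5)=((0 15 14 16 2 5 13 8 1 6 3))^61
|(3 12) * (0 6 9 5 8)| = |(0 6 9 5 8)(3 12)| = 10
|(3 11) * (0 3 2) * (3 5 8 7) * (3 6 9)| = 9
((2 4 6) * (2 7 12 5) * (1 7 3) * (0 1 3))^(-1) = ((0 1 7 12 5 2 4 6))^(-1) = (0 6 4 2 5 12 7 1)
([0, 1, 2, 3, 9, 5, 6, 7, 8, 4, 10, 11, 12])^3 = [0, 1, 2, 3, 9, 5, 6, 7, 8, 4, 10, 11, 12]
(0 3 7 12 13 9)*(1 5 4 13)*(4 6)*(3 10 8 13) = [10, 5, 2, 7, 3, 6, 4, 12, 13, 0, 8, 11, 1, 9] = (0 10 8 13 9)(1 5 6 4 3 7 12)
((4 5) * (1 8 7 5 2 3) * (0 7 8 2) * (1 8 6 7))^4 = (0 8 4 3 5 2 7 1 6)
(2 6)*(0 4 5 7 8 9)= [4, 1, 6, 3, 5, 7, 2, 8, 9, 0]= (0 4 5 7 8 9)(2 6)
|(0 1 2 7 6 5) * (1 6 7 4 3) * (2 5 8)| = |(0 6 8 2 4 3 1 5)| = 8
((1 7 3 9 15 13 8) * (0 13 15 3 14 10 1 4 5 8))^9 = (15)(0 13)(1 7 14 10)(3 9)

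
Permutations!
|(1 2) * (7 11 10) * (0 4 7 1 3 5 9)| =|(0 4 7 11 10 1 2 3 5 9)| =10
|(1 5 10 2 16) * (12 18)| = 10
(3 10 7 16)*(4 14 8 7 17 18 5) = (3 10 17 18 5 4 14 8 7 16) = [0, 1, 2, 10, 14, 4, 6, 16, 7, 9, 17, 11, 12, 13, 8, 15, 3, 18, 5]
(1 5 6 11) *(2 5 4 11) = (1 4 11)(2 5 6) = [0, 4, 5, 3, 11, 6, 2, 7, 8, 9, 10, 1]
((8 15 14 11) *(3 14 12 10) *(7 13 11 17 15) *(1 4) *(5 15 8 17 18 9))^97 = (1 4)(3 14 18 9 5 15 12 10)(7 11 8 13 17)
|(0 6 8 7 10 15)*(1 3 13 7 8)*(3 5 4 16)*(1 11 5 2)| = |(0 6 11 5 4 16 3 13 7 10 15)(1 2)| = 22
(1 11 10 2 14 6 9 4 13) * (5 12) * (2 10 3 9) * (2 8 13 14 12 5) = (1 11 3 9 4 14 6 8 13)(2 12) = [0, 11, 12, 9, 14, 5, 8, 7, 13, 4, 10, 3, 2, 1, 6]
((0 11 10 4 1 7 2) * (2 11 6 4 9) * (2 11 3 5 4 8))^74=(0 8)(1 4 5 3 7)(2 6)(9 10 11)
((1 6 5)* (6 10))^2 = ((1 10 6 5))^2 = (1 6)(5 10)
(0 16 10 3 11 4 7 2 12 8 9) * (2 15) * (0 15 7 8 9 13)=(0 16 10 3 11 4 8 13)(2 12 9 15)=[16, 1, 12, 11, 8, 5, 6, 7, 13, 15, 3, 4, 9, 0, 14, 2, 10]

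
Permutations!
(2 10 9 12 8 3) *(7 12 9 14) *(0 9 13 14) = (0 9 13 14 7 12 8 3 2 10) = [9, 1, 10, 2, 4, 5, 6, 12, 3, 13, 0, 11, 8, 14, 7]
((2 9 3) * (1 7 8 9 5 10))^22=(1 5 3 8)(2 9 7 10)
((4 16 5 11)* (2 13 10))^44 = (16)(2 10 13)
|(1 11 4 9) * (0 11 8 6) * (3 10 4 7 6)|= |(0 11 7 6)(1 8 3 10 4 9)|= 12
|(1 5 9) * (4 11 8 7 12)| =|(1 5 9)(4 11 8 7 12)| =15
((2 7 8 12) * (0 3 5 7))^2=((0 3 5 7 8 12 2))^2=(0 5 8 2 3 7 12)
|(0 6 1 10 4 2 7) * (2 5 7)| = 7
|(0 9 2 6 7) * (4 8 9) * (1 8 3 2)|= 6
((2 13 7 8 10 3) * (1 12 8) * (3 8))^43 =((1 12 3 2 13 7)(8 10))^43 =(1 12 3 2 13 7)(8 10)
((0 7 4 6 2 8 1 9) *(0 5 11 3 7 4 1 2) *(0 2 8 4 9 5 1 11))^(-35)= (0 9 1 5)(2 4 6)(3 7 11)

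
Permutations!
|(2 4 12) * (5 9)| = 6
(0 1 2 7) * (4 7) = (0 1 2 4 7) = [1, 2, 4, 3, 7, 5, 6, 0]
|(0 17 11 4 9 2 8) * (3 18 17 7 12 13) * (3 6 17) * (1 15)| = 22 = |(0 7 12 13 6 17 11 4 9 2 8)(1 15)(3 18)|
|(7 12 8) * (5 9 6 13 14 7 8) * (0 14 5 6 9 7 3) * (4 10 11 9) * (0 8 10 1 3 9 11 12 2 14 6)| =14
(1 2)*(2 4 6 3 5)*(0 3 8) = (0 3 5 2 1 4 6 8) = [3, 4, 1, 5, 6, 2, 8, 7, 0]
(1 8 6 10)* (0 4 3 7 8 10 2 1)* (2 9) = [4, 10, 1, 7, 3, 5, 9, 8, 6, 2, 0] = (0 4 3 7 8 6 9 2 1 10)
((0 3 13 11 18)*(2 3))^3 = ((0 2 3 13 11 18))^3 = (0 13)(2 11)(3 18)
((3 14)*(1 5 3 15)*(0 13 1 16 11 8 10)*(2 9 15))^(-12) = (0 13 1 5 3 14 2 9 15 16 11 8 10)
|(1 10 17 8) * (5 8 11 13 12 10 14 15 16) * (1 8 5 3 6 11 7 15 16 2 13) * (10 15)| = |(1 14 16 3 6 11)(2 13 12 15)(7 10 17)| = 12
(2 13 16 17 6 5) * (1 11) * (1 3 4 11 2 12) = (1 2 13 16 17 6 5 12)(3 4 11) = [0, 2, 13, 4, 11, 12, 5, 7, 8, 9, 10, 3, 1, 16, 14, 15, 17, 6]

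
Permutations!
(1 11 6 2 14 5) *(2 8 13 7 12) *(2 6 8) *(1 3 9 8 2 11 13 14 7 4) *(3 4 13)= (1 3 9 8 14 5 4)(2 7 12 6 11)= [0, 3, 7, 9, 1, 4, 11, 12, 14, 8, 10, 2, 6, 13, 5]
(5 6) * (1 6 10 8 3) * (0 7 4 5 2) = (0 7 4 5 10 8 3 1 6 2) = [7, 6, 0, 1, 5, 10, 2, 4, 3, 9, 8]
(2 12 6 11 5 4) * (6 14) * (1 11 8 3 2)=(1 11 5 4)(2 12 14 6 8 3)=[0, 11, 12, 2, 1, 4, 8, 7, 3, 9, 10, 5, 14, 13, 6]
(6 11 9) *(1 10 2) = [0, 10, 1, 3, 4, 5, 11, 7, 8, 6, 2, 9] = (1 10 2)(6 11 9)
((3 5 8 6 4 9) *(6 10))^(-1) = (3 9 4 6 10 8 5)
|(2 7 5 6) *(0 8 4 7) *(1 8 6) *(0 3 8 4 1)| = |(0 6 2 3 8 1 4 7 5)| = 9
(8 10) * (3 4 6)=(3 4 6)(8 10)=[0, 1, 2, 4, 6, 5, 3, 7, 10, 9, 8]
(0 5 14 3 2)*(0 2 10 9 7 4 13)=(0 5 14 3 10 9 7 4 13)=[5, 1, 2, 10, 13, 14, 6, 4, 8, 7, 9, 11, 12, 0, 3]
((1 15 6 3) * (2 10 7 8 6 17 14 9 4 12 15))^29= ((1 2 10 7 8 6 3)(4 12 15 17 14 9))^29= (1 2 10 7 8 6 3)(4 9 14 17 15 12)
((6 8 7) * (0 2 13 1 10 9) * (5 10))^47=(0 10 1 2 9 5 13)(6 7 8)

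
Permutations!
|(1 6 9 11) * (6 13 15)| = 6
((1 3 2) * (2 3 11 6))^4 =((1 11 6 2))^4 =(11)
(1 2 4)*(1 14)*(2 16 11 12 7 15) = (1 16 11 12 7 15 2 4 14) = [0, 16, 4, 3, 14, 5, 6, 15, 8, 9, 10, 12, 7, 13, 1, 2, 11]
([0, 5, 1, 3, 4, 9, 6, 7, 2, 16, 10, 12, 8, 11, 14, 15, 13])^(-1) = [0, 2, 8, 3, 4, 1, 6, 7, 12, 5, 10, 13, 11, 16, 14, 15, 9]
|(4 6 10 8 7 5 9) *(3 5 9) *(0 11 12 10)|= |(0 11 12 10 8 7 9 4 6)(3 5)|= 18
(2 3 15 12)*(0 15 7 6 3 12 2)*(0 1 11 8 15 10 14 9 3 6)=[10, 11, 12, 7, 4, 5, 6, 0, 15, 3, 14, 8, 1, 13, 9, 2]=(0 10 14 9 3 7)(1 11 8 15 2 12)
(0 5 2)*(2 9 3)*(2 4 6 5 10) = (0 10 2)(3 4 6 5 9) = [10, 1, 0, 4, 6, 9, 5, 7, 8, 3, 2]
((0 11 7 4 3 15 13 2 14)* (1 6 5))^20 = ((0 11 7 4 3 15 13 2 14)(1 6 5))^20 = (0 7 3 13 14 11 4 15 2)(1 5 6)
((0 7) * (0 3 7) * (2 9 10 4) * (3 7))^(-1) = (2 4 10 9)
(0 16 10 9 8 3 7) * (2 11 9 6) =(0 16 10 6 2 11 9 8 3 7) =[16, 1, 11, 7, 4, 5, 2, 0, 3, 8, 6, 9, 12, 13, 14, 15, 10]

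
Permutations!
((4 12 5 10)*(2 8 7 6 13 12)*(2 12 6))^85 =((2 8 7)(4 12 5 10)(6 13))^85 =(2 8 7)(4 12 5 10)(6 13)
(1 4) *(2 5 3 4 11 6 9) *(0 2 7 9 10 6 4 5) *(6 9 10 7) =(0 2)(1 11 4)(3 5)(6 7 10 9) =[2, 11, 0, 5, 1, 3, 7, 10, 8, 6, 9, 4]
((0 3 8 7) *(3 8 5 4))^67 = (0 8 7)(3 5 4)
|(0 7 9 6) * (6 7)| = |(0 6)(7 9)| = 2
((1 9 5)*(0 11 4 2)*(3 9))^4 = (11)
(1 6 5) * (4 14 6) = (1 4 14 6 5) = [0, 4, 2, 3, 14, 1, 5, 7, 8, 9, 10, 11, 12, 13, 6]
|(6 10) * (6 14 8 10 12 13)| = |(6 12 13)(8 10 14)| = 3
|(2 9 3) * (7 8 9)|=5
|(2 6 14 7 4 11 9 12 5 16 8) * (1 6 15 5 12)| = 35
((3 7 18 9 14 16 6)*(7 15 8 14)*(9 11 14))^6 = (3 11 8 16 7)(6 18 15 14 9)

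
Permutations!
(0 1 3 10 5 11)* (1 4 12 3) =(0 4 12 3 10 5 11) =[4, 1, 2, 10, 12, 11, 6, 7, 8, 9, 5, 0, 3]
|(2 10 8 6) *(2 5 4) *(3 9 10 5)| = 15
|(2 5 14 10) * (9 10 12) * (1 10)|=7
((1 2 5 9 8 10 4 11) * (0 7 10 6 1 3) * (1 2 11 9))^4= (0 9 5)(1 7 8)(2 3 4)(6 11 10)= ((0 7 10 4 9 8 6 2 5 1 11 3))^4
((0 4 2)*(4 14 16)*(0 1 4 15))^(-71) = ((0 14 16 15)(1 4 2))^(-71) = (0 14 16 15)(1 4 2)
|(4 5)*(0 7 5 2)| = |(0 7 5 4 2)| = 5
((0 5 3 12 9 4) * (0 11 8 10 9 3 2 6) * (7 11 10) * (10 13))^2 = ((0 5 2 6)(3 12)(4 13 10 9)(7 11 8))^2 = (0 2)(4 10)(5 6)(7 8 11)(9 13)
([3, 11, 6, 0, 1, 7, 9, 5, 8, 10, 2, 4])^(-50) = (1 11 4)(2 9)(6 10)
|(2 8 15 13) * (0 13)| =5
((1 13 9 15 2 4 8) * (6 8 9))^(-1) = (1 8 6 13)(2 15 9 4)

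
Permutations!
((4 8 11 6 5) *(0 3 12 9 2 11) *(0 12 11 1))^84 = ((0 3 11 6 5 4 8 12 9 2 1))^84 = (0 12 6 1 8 11 2 4 3 9 5)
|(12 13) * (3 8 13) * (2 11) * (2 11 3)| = 5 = |(2 3 8 13 12)|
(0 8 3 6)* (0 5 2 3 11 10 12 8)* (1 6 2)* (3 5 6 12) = [0, 12, 5, 2, 4, 1, 6, 7, 11, 9, 3, 10, 8] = (1 12 8 11 10 3 2 5)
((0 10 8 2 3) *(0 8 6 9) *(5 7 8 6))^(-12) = (0 3 7)(2 5 9)(6 8 10)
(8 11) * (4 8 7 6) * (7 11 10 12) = [0, 1, 2, 3, 8, 5, 4, 6, 10, 9, 12, 11, 7] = (4 8 10 12 7 6)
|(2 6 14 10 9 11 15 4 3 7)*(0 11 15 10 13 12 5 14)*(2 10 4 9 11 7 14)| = 12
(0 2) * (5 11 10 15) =[2, 1, 0, 3, 4, 11, 6, 7, 8, 9, 15, 10, 12, 13, 14, 5] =(0 2)(5 11 10 15)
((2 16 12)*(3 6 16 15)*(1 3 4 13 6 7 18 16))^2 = ((1 3 7 18 16 12 2 15 4 13 6))^2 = (1 7 16 2 4 6 3 18 12 15 13)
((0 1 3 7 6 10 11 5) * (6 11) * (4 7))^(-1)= (0 5 11 7 4 3 1)(6 10)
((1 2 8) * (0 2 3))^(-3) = (0 8 3 2 1)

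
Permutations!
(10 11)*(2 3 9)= (2 3 9)(10 11)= [0, 1, 3, 9, 4, 5, 6, 7, 8, 2, 11, 10]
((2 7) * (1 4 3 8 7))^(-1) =((1 4 3 8 7 2))^(-1) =(1 2 7 8 3 4)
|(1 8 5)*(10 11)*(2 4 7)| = 6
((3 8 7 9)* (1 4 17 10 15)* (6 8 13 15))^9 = ((1 4 17 10 6 8 7 9 3 13 15))^9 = (1 13 9 8 10 4 15 3 7 6 17)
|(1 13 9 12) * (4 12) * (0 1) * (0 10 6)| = |(0 1 13 9 4 12 10 6)| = 8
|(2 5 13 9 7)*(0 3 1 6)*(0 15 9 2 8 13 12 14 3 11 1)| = |(0 11 1 6 15 9 7 8 13 2 5 12 14 3)| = 14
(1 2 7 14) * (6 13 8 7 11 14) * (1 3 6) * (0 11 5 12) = (0 11 14 3 6 13 8 7 1 2 5 12) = [11, 2, 5, 6, 4, 12, 13, 1, 7, 9, 10, 14, 0, 8, 3]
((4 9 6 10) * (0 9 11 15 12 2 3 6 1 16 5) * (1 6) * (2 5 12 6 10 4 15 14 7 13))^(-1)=(0 5 12 16 1 3 2 13 7 14 11 4 6 15 10 9)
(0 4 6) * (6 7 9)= (0 4 7 9 6)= [4, 1, 2, 3, 7, 5, 0, 9, 8, 6]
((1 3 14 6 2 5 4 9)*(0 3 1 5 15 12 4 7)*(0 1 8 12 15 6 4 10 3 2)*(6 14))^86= ((15)(0 2 14 4 9 5 7 1 8 12 10 3 6))^86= (15)(0 8 4 3 7 2 12 9 6 1 14 10 5)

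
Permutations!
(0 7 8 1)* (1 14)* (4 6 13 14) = (0 7 8 4 6 13 14 1) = [7, 0, 2, 3, 6, 5, 13, 8, 4, 9, 10, 11, 12, 14, 1]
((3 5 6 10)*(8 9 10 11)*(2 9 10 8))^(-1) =(2 11 6 5 3 10 8 9)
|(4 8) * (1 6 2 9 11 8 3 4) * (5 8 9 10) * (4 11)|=12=|(1 6 2 10 5 8)(3 11 9 4)|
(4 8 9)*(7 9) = (4 8 7 9) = [0, 1, 2, 3, 8, 5, 6, 9, 7, 4]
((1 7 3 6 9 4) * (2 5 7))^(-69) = ((1 2 5 7 3 6 9 4))^(-69) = (1 7 9 2 3 4 5 6)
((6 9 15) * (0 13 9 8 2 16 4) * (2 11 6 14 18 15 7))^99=((0 13 9 7 2 16 4)(6 8 11)(14 18 15))^99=(18)(0 13 9 7 2 16 4)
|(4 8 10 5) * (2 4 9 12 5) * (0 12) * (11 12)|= 20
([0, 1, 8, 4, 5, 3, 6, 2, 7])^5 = (2 7 8)(3 5 4)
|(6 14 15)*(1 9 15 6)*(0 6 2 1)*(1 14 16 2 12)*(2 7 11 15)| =30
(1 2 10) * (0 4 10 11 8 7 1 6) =(0 4 10 6)(1 2 11 8 7) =[4, 2, 11, 3, 10, 5, 0, 1, 7, 9, 6, 8]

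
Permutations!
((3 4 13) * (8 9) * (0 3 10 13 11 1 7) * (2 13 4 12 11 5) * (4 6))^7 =((0 3 12 11 1 7)(2 13 10 6 4 5)(8 9))^7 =(0 3 12 11 1 7)(2 13 10 6 4 5)(8 9)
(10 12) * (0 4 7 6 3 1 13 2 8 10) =(0 4 7 6 3 1 13 2 8 10 12) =[4, 13, 8, 1, 7, 5, 3, 6, 10, 9, 12, 11, 0, 2]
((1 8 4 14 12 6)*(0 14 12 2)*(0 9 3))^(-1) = ((0 14 2 9 3)(1 8 4 12 6))^(-1) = (0 3 9 2 14)(1 6 12 4 8)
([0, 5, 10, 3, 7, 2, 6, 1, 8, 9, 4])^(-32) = [0, 4, 1, 3, 2, 7, 6, 10, 8, 9, 5]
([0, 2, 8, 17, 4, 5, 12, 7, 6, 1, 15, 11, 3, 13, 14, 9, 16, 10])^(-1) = [0, 9, 1, 12, 4, 5, 8, 7, 2, 15, 17, 11, 6, 13, 14, 10, 16, 3]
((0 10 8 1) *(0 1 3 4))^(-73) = (0 8 4 10 3)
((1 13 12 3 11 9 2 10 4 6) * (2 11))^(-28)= ((1 13 12 3 2 10 4 6)(9 11))^(-28)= (1 2)(3 6)(4 12)(10 13)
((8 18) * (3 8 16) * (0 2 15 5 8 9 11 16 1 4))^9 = ((0 2 15 5 8 18 1 4)(3 9 11 16))^9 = (0 2 15 5 8 18 1 4)(3 9 11 16)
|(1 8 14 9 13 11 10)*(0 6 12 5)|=28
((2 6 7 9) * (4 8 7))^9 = ((2 6 4 8 7 9))^9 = (2 8)(4 9)(6 7)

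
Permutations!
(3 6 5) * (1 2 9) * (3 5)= (1 2 9)(3 6)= [0, 2, 9, 6, 4, 5, 3, 7, 8, 1]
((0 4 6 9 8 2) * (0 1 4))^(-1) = (1 2 8 9 6 4)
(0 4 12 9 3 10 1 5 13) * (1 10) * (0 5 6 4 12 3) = (0 12 9)(1 6 4 3)(5 13) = [12, 6, 2, 1, 3, 13, 4, 7, 8, 0, 10, 11, 9, 5]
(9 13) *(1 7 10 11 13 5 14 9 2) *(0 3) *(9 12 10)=(0 3)(1 7 9 5 14 12 10 11 13 2)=[3, 7, 1, 0, 4, 14, 6, 9, 8, 5, 11, 13, 10, 2, 12]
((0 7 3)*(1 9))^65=((0 7 3)(1 9))^65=(0 3 7)(1 9)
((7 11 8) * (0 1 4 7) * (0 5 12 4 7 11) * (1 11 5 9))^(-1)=((0 11 8 9 1 7)(4 5 12))^(-1)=(0 7 1 9 8 11)(4 12 5)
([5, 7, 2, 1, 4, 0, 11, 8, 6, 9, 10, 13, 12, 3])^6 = [0, 3, 2, 13, 4, 5, 8, 1, 7, 9, 10, 6, 12, 11]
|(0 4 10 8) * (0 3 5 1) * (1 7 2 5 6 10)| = |(0 4 1)(2 5 7)(3 6 10 8)| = 12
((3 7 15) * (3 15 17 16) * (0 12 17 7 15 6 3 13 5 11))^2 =((0 12 17 16 13 5 11)(3 15 6))^2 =(0 17 13 11 12 16 5)(3 6 15)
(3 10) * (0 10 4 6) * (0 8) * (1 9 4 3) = (0 10 1 9 4 6 8) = [10, 9, 2, 3, 6, 5, 8, 7, 0, 4, 1]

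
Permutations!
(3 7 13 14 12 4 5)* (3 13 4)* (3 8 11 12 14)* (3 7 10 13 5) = (14)(3 10 13 7 4)(8 11 12) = [0, 1, 2, 10, 3, 5, 6, 4, 11, 9, 13, 12, 8, 7, 14]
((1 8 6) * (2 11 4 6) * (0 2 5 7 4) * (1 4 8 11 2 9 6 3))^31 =((0 9 6 4 3 1 11)(5 7 8))^31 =(0 4 11 6 1 9 3)(5 7 8)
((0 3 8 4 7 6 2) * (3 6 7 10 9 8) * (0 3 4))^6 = ((0 6 2 3 4 10 9 8))^6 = (0 9 4 2)(3 6 8 10)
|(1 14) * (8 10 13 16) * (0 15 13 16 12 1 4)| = |(0 15 13 12 1 14 4)(8 10 16)| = 21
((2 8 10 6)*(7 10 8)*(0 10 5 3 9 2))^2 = ((0 10 6)(2 7 5 3 9))^2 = (0 6 10)(2 5 9 7 3)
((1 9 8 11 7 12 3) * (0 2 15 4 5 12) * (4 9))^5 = (0 11 9 2 7 8 15)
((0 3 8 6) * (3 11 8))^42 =(0 8)(6 11)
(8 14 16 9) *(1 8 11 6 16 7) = [0, 8, 2, 3, 4, 5, 16, 1, 14, 11, 10, 6, 12, 13, 7, 15, 9] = (1 8 14 7)(6 16 9 11)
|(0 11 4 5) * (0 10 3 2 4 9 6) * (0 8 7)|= |(0 11 9 6 8 7)(2 4 5 10 3)|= 30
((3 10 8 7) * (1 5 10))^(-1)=(1 3 7 8 10 5)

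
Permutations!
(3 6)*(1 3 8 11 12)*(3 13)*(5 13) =(1 5 13 3 6 8 11 12) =[0, 5, 2, 6, 4, 13, 8, 7, 11, 9, 10, 12, 1, 3]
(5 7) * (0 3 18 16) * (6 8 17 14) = (0 3 18 16)(5 7)(6 8 17 14) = [3, 1, 2, 18, 4, 7, 8, 5, 17, 9, 10, 11, 12, 13, 6, 15, 0, 14, 16]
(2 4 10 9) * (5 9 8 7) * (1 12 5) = (1 12 5 9 2 4 10 8 7) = [0, 12, 4, 3, 10, 9, 6, 1, 7, 2, 8, 11, 5]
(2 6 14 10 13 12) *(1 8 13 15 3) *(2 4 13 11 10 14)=[0, 8, 6, 1, 13, 5, 2, 7, 11, 9, 15, 10, 4, 12, 14, 3]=(1 8 11 10 15 3)(2 6)(4 13 12)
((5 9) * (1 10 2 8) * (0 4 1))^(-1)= ((0 4 1 10 2 8)(5 9))^(-1)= (0 8 2 10 1 4)(5 9)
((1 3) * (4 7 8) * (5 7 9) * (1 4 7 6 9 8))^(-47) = ((1 3 4 8 7)(5 6 9))^(-47) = (1 8 3 7 4)(5 6 9)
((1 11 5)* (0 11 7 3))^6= (11)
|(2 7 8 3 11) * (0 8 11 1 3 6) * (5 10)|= |(0 8 6)(1 3)(2 7 11)(5 10)|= 6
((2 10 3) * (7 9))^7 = ((2 10 3)(7 9))^7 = (2 10 3)(7 9)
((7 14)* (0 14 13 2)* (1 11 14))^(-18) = (0 14 2 11 13 1 7)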